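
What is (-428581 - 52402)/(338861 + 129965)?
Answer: -480983/468826 ≈ -1.0259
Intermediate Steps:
(-428581 - 52402)/(338861 + 129965) = -480983/468826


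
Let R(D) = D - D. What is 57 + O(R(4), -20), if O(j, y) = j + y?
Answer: 37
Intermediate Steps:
R(D) = 0
57 + O(R(4), -20) = 57 + (0 - 20) = 57 - 20 = 37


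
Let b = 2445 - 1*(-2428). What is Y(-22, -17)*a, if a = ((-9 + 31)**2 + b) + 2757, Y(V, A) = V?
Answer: -178508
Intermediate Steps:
b = 4873 (b = 2445 + 2428 = 4873)
a = 8114 (a = ((-9 + 31)**2 + 4873) + 2757 = (22**2 + 4873) + 2757 = (484 + 4873) + 2757 = 5357 + 2757 = 8114)
Y(-22, -17)*a = -22*8114 = -178508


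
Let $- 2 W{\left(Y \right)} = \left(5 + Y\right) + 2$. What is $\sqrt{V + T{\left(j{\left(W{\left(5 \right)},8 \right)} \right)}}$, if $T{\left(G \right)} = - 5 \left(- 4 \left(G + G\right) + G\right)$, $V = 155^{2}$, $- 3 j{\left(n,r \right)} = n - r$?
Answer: $\frac{\sqrt{217695}}{3} \approx 155.53$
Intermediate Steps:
$W{\left(Y \right)} = - \frac{7}{2} - \frac{Y}{2}$ ($W{\left(Y \right)} = - \frac{\left(5 + Y\right) + 2}{2} = - \frac{7 + Y}{2} = - \frac{7}{2} - \frac{Y}{2}$)
$j{\left(n,r \right)} = - \frac{n}{3} + \frac{r}{3}$ ($j{\left(n,r \right)} = - \frac{n - r}{3} = - \frac{n}{3} + \frac{r}{3}$)
$V = 24025$
$T{\left(G \right)} = 35 G$ ($T{\left(G \right)} = - 5 \left(- 4 \cdot 2 G + G\right) = - 5 \left(- 8 G + G\right) = - 5 \left(- 7 G\right) = 35 G$)
$\sqrt{V + T{\left(j{\left(W{\left(5 \right)},8 \right)} \right)}} = \sqrt{24025 + 35 \left(- \frac{- \frac{7}{2} - \frac{5}{2}}{3} + \frac{1}{3} \cdot 8\right)} = \sqrt{24025 + 35 \left(- \frac{- \frac{7}{2} - \frac{5}{2}}{3} + \frac{8}{3}\right)} = \sqrt{24025 + 35 \left(\left(- \frac{1}{3}\right) \left(-6\right) + \frac{8}{3}\right)} = \sqrt{24025 + 35 \left(2 + \frac{8}{3}\right)} = \sqrt{24025 + 35 \cdot \frac{14}{3}} = \sqrt{24025 + \frac{490}{3}} = \sqrt{\frac{72565}{3}} = \frac{\sqrt{217695}}{3}$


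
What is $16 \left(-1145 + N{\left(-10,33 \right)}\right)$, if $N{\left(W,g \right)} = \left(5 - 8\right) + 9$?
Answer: $-18224$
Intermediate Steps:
$N{\left(W,g \right)} = 6$ ($N{\left(W,g \right)} = -3 + 9 = 6$)
$16 \left(-1145 + N{\left(-10,33 \right)}\right) = 16 \left(-1145 + 6\right) = 16 \left(-1139\right) = -18224$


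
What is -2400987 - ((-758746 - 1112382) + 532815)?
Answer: -1062674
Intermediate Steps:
-2400987 - ((-758746 - 1112382) + 532815) = -2400987 - (-1871128 + 532815) = -2400987 - 1*(-1338313) = -2400987 + 1338313 = -1062674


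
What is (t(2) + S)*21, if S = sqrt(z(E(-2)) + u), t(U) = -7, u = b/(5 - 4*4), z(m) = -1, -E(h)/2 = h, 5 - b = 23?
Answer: -147 + 21*sqrt(77)/11 ≈ -130.25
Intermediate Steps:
b = -18 (b = 5 - 1*23 = 5 - 23 = -18)
E(h) = -2*h
u = 18/11 (u = -18/(5 - 4*4) = -18/(5 - 16) = -18/(-11) = -18*(-1/11) = 18/11 ≈ 1.6364)
S = sqrt(77)/11 (S = sqrt(-1 + 18/11) = sqrt(7/11) = sqrt(77)/11 ≈ 0.79772)
(t(2) + S)*21 = (-7 + sqrt(77)/11)*21 = -147 + 21*sqrt(77)/11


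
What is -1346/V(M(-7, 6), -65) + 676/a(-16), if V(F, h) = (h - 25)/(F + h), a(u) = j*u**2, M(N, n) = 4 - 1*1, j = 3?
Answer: -2667929/2880 ≈ -926.36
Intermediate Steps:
M(N, n) = 3 (M(N, n) = 4 - 1 = 3)
a(u) = 3*u**2
V(F, h) = (-25 + h)/(F + h)
-1346/V(M(-7, 6), -65) + 676/a(-16) = -1346*(3 - 65)/(-25 - 65) + 676/((3*(-16)**2)) = -1346/(-90/(-62)) + 676/((3*256)) = -1346/((-1/62*(-90))) + 676/768 = -1346/45/31 + 676*(1/768) = -1346*31/45 + 169/192 = -41726/45 + 169/192 = -2667929/2880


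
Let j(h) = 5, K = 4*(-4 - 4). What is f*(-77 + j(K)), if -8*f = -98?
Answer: -882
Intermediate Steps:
K = -32 (K = 4*(-8) = -32)
f = 49/4 (f = -1/8*(-98) = 49/4 ≈ 12.250)
f*(-77 + j(K)) = 49*(-77 + 5)/4 = (49/4)*(-72) = -882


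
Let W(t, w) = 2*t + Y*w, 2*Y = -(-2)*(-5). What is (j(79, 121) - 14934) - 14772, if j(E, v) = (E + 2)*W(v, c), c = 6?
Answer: -12534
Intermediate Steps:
Y = -5 (Y = (-(-2)*(-5))/2 = (-1*10)/2 = (½)*(-10) = -5)
W(t, w) = -5*w + 2*t (W(t, w) = 2*t - 5*w = -5*w + 2*t)
j(E, v) = (-30 + 2*v)*(2 + E) (j(E, v) = (E + 2)*(-5*6 + 2*v) = (2 + E)*(-30 + 2*v) = (-30 + 2*v)*(2 + E))
(j(79, 121) - 14934) - 14772 = (2*(-15 + 121)*(2 + 79) - 14934) - 14772 = (2*106*81 - 14934) - 14772 = (17172 - 14934) - 14772 = 2238 - 14772 = -12534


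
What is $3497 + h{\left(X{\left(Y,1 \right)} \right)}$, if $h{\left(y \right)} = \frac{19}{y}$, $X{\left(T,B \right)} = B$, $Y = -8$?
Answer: $3516$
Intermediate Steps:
$3497 + h{\left(X{\left(Y,1 \right)} \right)} = 3497 + \frac{19}{1} = 3497 + 19 \cdot 1 = 3497 + 19 = 3516$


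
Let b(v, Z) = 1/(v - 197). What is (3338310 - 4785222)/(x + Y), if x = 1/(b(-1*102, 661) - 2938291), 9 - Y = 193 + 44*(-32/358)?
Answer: 227541775823124480/28317391743841 ≈ 8035.4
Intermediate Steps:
b(v, Z) = 1/(-197 + v)
Y = -32232/179 (Y = 9 - (193 + 44*(-32/358)) = 9 - (193 + 44*(-32*1/358)) = 9 - (193 + 44*(-16/179)) = 9 - (193 - 704/179) = 9 - 1*33843/179 = 9 - 33843/179 = -32232/179 ≈ -180.07)
x = -299/878549010 (x = 1/(1/(-197 - 1*102) - 2938291) = 1/(1/(-197 - 102) - 2938291) = 1/(1/(-299) - 2938291) = 1/(-1/299 - 2938291) = 1/(-878549010/299) = -299/878549010 ≈ -3.4033e-7)
(3338310 - 4785222)/(x + Y) = (3338310 - 4785222)/(-299/878549010 - 32232/179) = -1446912/(-28317391743841/157260272790) = -1446912*(-157260272790/28317391743841) = 227541775823124480/28317391743841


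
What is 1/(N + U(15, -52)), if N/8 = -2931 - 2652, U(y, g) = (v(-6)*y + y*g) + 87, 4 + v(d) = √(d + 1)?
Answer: -15139/687568338 - 5*I*√5/687568338 ≈ -2.2018e-5 - 1.6261e-8*I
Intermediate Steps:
v(d) = -4 + √(1 + d) (v(d) = -4 + √(d + 1) = -4 + √(1 + d))
U(y, g) = 87 + g*y + y*(-4 + I*√5) (U(y, g) = ((-4 + √(1 - 6))*y + y*g) + 87 = ((-4 + √(-5))*y + g*y) + 87 = ((-4 + I*√5)*y + g*y) + 87 = (y*(-4 + I*√5) + g*y) + 87 = (g*y + y*(-4 + I*√5)) + 87 = 87 + g*y + y*(-4 + I*√5))
N = -44664 (N = 8*(-2931 - 2652) = 8*(-5583) = -44664)
1/(N + U(15, -52)) = 1/(-44664 + (87 - 52*15 - 1*15*(4 - I*√5))) = 1/(-44664 + (87 - 780 + (-60 + 15*I*√5))) = 1/(-44664 + (-753 + 15*I*√5)) = 1/(-45417 + 15*I*√5)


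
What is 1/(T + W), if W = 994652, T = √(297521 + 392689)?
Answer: 497326/494665955447 - 3*√76690/989331910894 ≈ 1.0045e-6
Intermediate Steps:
T = 3*√76690 (T = √690210 = 3*√76690 ≈ 830.79)
1/(T + W) = 1/(3*√76690 + 994652) = 1/(994652 + 3*√76690)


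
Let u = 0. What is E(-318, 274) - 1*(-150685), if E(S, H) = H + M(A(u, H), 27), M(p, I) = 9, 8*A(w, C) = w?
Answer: 150968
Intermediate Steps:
A(w, C) = w/8
E(S, H) = 9 + H (E(S, H) = H + 9 = 9 + H)
E(-318, 274) - 1*(-150685) = (9 + 274) - 1*(-150685) = 283 + 150685 = 150968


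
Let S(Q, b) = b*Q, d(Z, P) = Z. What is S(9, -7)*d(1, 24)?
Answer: -63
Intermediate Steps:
S(Q, b) = Q*b
S(9, -7)*d(1, 24) = (9*(-7))*1 = -63*1 = -63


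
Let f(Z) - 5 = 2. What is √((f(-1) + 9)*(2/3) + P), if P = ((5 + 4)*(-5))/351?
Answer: √1781/13 ≈ 3.2463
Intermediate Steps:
f(Z) = 7 (f(Z) = 5 + 2 = 7)
P = -5/39 (P = (9*(-5))*(1/351) = -45*1/351 = -5/39 ≈ -0.12821)
√((f(-1) + 9)*(2/3) + P) = √((7 + 9)*(2/3) - 5/39) = √(16*(2*(⅓)) - 5/39) = √(16*(⅔) - 5/39) = √(32/3 - 5/39) = √(137/13) = √1781/13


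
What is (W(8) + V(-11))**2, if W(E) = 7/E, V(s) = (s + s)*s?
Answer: 3775249/64 ≈ 58988.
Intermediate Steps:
V(s) = 2*s**2 (V(s) = (2*s)*s = 2*s**2)
(W(8) + V(-11))**2 = (7/8 + 2*(-11)**2)**2 = (7*(1/8) + 2*121)**2 = (7/8 + 242)**2 = (1943/8)**2 = 3775249/64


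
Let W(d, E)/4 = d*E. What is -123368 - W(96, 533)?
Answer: -328040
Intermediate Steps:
W(d, E) = 4*E*d (W(d, E) = 4*(d*E) = 4*(E*d) = 4*E*d)
-123368 - W(96, 533) = -123368 - 4*533*96 = -123368 - 1*204672 = -123368 - 204672 = -328040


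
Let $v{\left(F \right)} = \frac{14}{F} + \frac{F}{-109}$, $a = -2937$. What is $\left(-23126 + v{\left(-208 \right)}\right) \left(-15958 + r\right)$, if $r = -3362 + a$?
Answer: $\frac{5834349089019}{11336} \approx 5.1467 \cdot 10^{8}$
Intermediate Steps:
$v{\left(F \right)} = \frac{14}{F} - \frac{F}{109}$ ($v{\left(F \right)} = \frac{14}{F} + F \left(- \frac{1}{109}\right) = \frac{14}{F} - \frac{F}{109}$)
$r = -6299$ ($r = -3362 - 2937 = -6299$)
$\left(-23126 + v{\left(-208 \right)}\right) \left(-15958 + r\right) = \left(-23126 + \left(\frac{14}{-208} - - \frac{208}{109}\right)\right) \left(-15958 - 6299\right) = \left(-23126 + \left(14 \left(- \frac{1}{208}\right) + \frac{208}{109}\right)\right) \left(-22257\right) = \left(-23126 + \left(- \frac{7}{104} + \frac{208}{109}\right)\right) \left(-22257\right) = \left(-23126 + \frac{20869}{11336}\right) \left(-22257\right) = \left(- \frac{262135467}{11336}\right) \left(-22257\right) = \frac{5834349089019}{11336}$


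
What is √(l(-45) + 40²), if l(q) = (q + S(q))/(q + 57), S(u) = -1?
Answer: √57462/6 ≈ 39.952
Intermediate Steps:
l(q) = (-1 + q)/(57 + q) (l(q) = (q - 1)/(q + 57) = (-1 + q)/(57 + q))
√(l(-45) + 40²) = √((-1 - 45)/(57 - 45) + 40²) = √(-46/12 + 1600) = √((1/12)*(-46) + 1600) = √(-23/6 + 1600) = √(9577/6) = √57462/6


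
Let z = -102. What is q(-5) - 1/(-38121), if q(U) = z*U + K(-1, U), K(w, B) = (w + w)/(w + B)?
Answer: 6484806/12707 ≈ 510.33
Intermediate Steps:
K(w, B) = 2*w/(B + w) (K(w, B) = (2*w)/(B + w) = 2*w/(B + w))
q(U) = -102*U - 2/(-1 + U) (q(U) = -102*U + 2*(-1)/(U - 1) = -102*U + 2*(-1)/(-1 + U) = -102*U - 2/(-1 + U))
q(-5) - 1/(-38121) = 2*(-1 - 51*(-5)*(-1 - 5))/(-1 - 5) - 1/(-38121) = 2*(-1 - 51*(-5)*(-6))/(-6) - 1*(-1/38121) = 2*(-⅙)*(-1 - 1530) + 1/38121 = 2*(-⅙)*(-1531) + 1/38121 = 1531/3 + 1/38121 = 6484806/12707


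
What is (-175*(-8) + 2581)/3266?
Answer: 3981/3266 ≈ 1.2189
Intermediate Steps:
(-175*(-8) + 2581)/3266 = (1400 + 2581)*(1/3266) = 3981*(1/3266) = 3981/3266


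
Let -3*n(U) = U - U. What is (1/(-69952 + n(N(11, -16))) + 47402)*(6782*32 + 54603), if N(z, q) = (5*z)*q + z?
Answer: 900678381681781/69952 ≈ 1.2876e+10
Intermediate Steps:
N(z, q) = z + 5*q*z (N(z, q) = 5*q*z + z = z + 5*q*z)
n(U) = 0 (n(U) = -(U - U)/3 = -⅓*0 = 0)
(1/(-69952 + n(N(11, -16))) + 47402)*(6782*32 + 54603) = (1/(-69952 + 0) + 47402)*(6782*32 + 54603) = (1/(-69952) + 47402)*(217024 + 54603) = (-1/69952 + 47402)*271627 = (3315864703/69952)*271627 = 900678381681781/69952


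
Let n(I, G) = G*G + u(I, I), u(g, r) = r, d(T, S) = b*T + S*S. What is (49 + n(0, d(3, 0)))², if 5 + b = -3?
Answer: 390625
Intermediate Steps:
b = -8 (b = -5 - 3 = -8)
d(T, S) = S² - 8*T (d(T, S) = -8*T + S*S = -8*T + S² = S² - 8*T)
n(I, G) = I + G² (n(I, G) = G*G + I = G² + I = I + G²)
(49 + n(0, d(3, 0)))² = (49 + (0 + (0² - 8*3)²))² = (49 + (0 + (0 - 24)²))² = (49 + (0 + (-24)²))² = (49 + (0 + 576))² = (49 + 576)² = 625² = 390625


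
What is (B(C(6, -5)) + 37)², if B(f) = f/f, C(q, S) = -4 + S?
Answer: 1444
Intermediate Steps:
B(f) = 1
(B(C(6, -5)) + 37)² = (1 + 37)² = 38² = 1444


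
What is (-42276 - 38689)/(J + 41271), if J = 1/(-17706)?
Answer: -286713258/146148865 ≈ -1.9618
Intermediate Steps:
J = -1/17706 ≈ -5.6478e-5
(-42276 - 38689)/(J + 41271) = (-42276 - 38689)/(-1/17706 + 41271) = -80965/730744325/17706 = -80965*17706/730744325 = -286713258/146148865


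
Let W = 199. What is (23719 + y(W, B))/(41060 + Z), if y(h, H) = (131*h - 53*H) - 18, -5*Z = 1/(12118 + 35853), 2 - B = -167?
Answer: 9789202115/9848446299 ≈ 0.99398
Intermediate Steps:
B = 169 (B = 2 - 1*(-167) = 2 + 167 = 169)
Z = -1/239855 (Z = -1/(5*(12118 + 35853)) = -⅕/47971 = -⅕*1/47971 = -1/239855 ≈ -4.1692e-6)
y(h, H) = -18 - 53*H + 131*h (y(h, H) = (-53*H + 131*h) - 18 = -18 - 53*H + 131*h)
(23719 + y(W, B))/(41060 + Z) = (23719 + (-18 - 53*169 + 131*199))/(41060 - 1/239855) = (23719 + (-18 - 8957 + 26069))/(9848446299/239855) = (23719 + 17094)*(239855/9848446299) = 40813*(239855/9848446299) = 9789202115/9848446299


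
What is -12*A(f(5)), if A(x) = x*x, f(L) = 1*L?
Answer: -300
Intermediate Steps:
f(L) = L
A(x) = x²
-12*A(f(5)) = -12*5² = -12*25 = -300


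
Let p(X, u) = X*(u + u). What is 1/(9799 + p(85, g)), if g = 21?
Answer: 1/13369 ≈ 7.4800e-5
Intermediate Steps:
p(X, u) = 2*X*u (p(X, u) = X*(2*u) = 2*X*u)
1/(9799 + p(85, g)) = 1/(9799 + 2*85*21) = 1/(9799 + 3570) = 1/13369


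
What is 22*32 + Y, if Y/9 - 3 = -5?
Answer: 686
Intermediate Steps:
Y = -18 (Y = 27 + 9*(-5) = 27 - 45 = -18)
22*32 + Y = 22*32 - 18 = 704 - 18 = 686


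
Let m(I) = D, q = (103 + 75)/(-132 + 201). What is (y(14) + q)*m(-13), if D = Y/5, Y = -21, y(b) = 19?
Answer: -10423/115 ≈ -90.635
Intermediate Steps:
q = 178/69 ≈ 2.5797
D = -21/5 ≈ -4.2000
m(I) = -21/5
(y(14) + q)*m(-13) = (19 + 178/69)*(-21/5) = (1489/69)*(-21/5) = -10423/115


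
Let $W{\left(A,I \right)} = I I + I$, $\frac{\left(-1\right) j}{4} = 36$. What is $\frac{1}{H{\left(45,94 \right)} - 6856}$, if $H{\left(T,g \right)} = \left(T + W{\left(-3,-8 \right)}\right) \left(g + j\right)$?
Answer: $- \frac{1}{11906} \approx -8.3991 \cdot 10^{-5}$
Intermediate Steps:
$j = -144$ ($j = \left(-4\right) 36 = -144$)
$W{\left(A,I \right)} = I + I^{2}$ ($W{\left(A,I \right)} = I^{2} + I = I + I^{2}$)
$H{\left(T,g \right)} = \left(-144 + g\right) \left(56 + T\right)$ ($H{\left(T,g \right)} = \left(T - 8 \left(1 - 8\right)\right) \left(g - 144\right) = \left(T - -56\right) \left(-144 + g\right) = \left(T + 56\right) \left(-144 + g\right) = \left(56 + T\right) \left(-144 + g\right) = \left(-144 + g\right) \left(56 + T\right)$)
$\frac{1}{H{\left(45,94 \right)} - 6856} = \frac{1}{\left(-8064 - 6480 + 56 \cdot 94 + 45 \cdot 94\right) - 6856} = \frac{1}{\left(-8064 - 6480 + 5264 + 4230\right) - 6856} = \frac{1}{-5050 - 6856} = \frac{1}{-11906} = - \frac{1}{11906}$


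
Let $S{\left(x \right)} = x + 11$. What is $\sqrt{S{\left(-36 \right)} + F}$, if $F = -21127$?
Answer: $4 i \sqrt{1322} \approx 145.44 i$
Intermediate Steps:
$S{\left(x \right)} = 11 + x$
$\sqrt{S{\left(-36 \right)} + F} = \sqrt{\left(11 - 36\right) - 21127} = \sqrt{-25 - 21127} = \sqrt{-21152} = 4 i \sqrt{1322}$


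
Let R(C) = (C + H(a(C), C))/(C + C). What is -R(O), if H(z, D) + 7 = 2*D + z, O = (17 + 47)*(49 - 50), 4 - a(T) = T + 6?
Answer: -137/128 ≈ -1.0703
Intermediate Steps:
a(T) = -2 - T (a(T) = 4 - (T + 6) = 4 - (6 + T) = 4 + (-6 - T) = -2 - T)
O = -64 (O = 64*(-1) = -64)
H(z, D) = -7 + z + 2*D (H(z, D) = -7 + (2*D + z) = -7 + (z + 2*D) = -7 + z + 2*D)
R(C) = (-9 + 2*C)/(2*C) (R(C) = (C + (-7 + (-2 - C) + 2*C))/(C + C) = (C + (-9 + C))/((2*C)) = (-9 + 2*C)*(1/(2*C)) = (-9 + 2*C)/(2*C))
-R(O) = -(-9/2 - 64)/(-64) = -(-1)*(-137)/(64*2) = -1*137/128 = -137/128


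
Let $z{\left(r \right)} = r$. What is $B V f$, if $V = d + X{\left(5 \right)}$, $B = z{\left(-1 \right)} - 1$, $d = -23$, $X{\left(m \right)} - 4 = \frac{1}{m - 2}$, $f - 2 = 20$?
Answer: $\frac{2464}{3} \approx 821.33$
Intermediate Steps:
$f = 22$ ($f = 2 + 20 = 22$)
$X{\left(m \right)} = 4 + \frac{1}{-2 + m}$ ($X{\left(m \right)} = 4 + \frac{1}{m - 2} = 4 + \frac{1}{-2 + m}$)
$B = -2$ ($B = -1 - 1 = -2$)
$V = - \frac{56}{3}$ ($V = -23 + \frac{-7 + 4 \cdot 5}{-2 + 5} = -23 + \frac{-7 + 20}{3} = -23 + \frac{1}{3} \cdot 13 = -23 + \frac{13}{3} = - \frac{56}{3} \approx -18.667$)
$B V f = \left(-2\right) \left(- \frac{56}{3}\right) 22 = \frac{112}{3} \cdot 22 = \frac{2464}{3}$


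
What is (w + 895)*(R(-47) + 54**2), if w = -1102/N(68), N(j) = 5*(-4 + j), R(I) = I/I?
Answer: 416107133/160 ≈ 2.6007e+6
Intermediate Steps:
R(I) = 1
N(j) = -20 + 5*j
w = -551/160 (w = -1102/(-20 + 5*68) = -1102/(-20 + 340) = -1102/320 = -1102*1/320 = -551/160 ≈ -3.4437)
(w + 895)*(R(-47) + 54**2) = (-551/160 + 895)*(1 + 54**2) = 142649*(1 + 2916)/160 = (142649/160)*2917 = 416107133/160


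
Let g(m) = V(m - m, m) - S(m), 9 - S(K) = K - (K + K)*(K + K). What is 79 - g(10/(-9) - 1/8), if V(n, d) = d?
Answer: 125173/1296 ≈ 96.584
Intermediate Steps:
S(K) = 9 - K + 4*K² (S(K) = 9 - (K - (K + K)*(K + K)) = 9 - (K - 2*K*2*K) = 9 - (K - 4*K²) = 9 + (-K + 4*K²) = 9 - K + 4*K²)
g(m) = -9 - 4*m² + 2*m (g(m) = m - (9 - m + 4*m²) = m + (-9 + m - 4*m²) = -9 - 4*m² + 2*m)
79 - g(10/(-9) - 1/8) = 79 - (-9 - 4*(10/(-9) - 1/8)² + 2*(10/(-9) - 1/8)) = 79 - (-9 - 4*(10*(-⅑) - 1*⅛)² + 2*(10*(-⅑) - 1*⅛)) = 79 - (-9 - 4*(-10/9 - ⅛)² + 2*(-10/9 - ⅛)) = 79 - (-9 - 4*(-89/72)² + 2*(-89/72)) = 79 - (-9 - 4*7921/5184 - 89/36) = 79 - (-9 - 7921/1296 - 89/36) = 79 - 1*(-22789/1296) = 79 + 22789/1296 = 125173/1296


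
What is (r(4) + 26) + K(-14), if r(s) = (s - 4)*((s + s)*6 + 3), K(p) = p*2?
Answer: -2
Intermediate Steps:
K(p) = 2*p
r(s) = (-4 + s)*(3 + 12*s) (r(s) = (-4 + s)*((2*s)*6 + 3) = (-4 + s)*(12*s + 3) = (-4 + s)*(3 + 12*s))
(r(4) + 26) + K(-14) = ((-12 - 45*4 + 12*4²) + 26) + 2*(-14) = ((-12 - 180 + 12*16) + 26) - 28 = ((-12 - 180 + 192) + 26) - 28 = (0 + 26) - 28 = 26 - 28 = -2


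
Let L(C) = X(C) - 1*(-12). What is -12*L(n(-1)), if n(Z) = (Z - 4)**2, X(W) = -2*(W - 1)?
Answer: 432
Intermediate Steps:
X(W) = 2 - 2*W (X(W) = -2*(-1 + W) = 2 - 2*W)
n(Z) = (-4 + Z)**2
L(C) = 14 - 2*C (L(C) = (2 - 2*C) - 1*(-12) = (2 - 2*C) + 12 = 14 - 2*C)
-12*L(n(-1)) = -12*(14 - 2*(-4 - 1)**2) = -12*(14 - 2*(-5)**2) = -12*(14 - 2*25) = -12*(14 - 50) = -12*(-36) = 432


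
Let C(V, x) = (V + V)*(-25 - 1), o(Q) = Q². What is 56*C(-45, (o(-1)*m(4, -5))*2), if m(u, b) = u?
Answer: 131040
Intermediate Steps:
C(V, x) = -52*V (C(V, x) = (2*V)*(-26) = -52*V)
56*C(-45, (o(-1)*m(4, -5))*2) = 56*(-52*(-45)) = 56*2340 = 131040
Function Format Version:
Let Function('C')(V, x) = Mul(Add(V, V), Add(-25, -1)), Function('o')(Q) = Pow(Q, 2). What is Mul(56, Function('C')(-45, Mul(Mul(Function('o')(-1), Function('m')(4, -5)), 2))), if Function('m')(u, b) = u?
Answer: 131040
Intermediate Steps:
Function('C')(V, x) = Mul(-52, V) (Function('C')(V, x) = Mul(Mul(2, V), -26) = Mul(-52, V))
Mul(56, Function('C')(-45, Mul(Mul(Function('o')(-1), Function('m')(4, -5)), 2))) = Mul(56, Mul(-52, -45)) = Mul(56, 2340) = 131040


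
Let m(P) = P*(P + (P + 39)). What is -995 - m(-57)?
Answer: -5270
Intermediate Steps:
m(P) = P*(39 + 2*P) (m(P) = P*(P + (39 + P)) = P*(39 + 2*P))
-995 - m(-57) = -995 - (-57)*(39 + 2*(-57)) = -995 - (-57)*(39 - 114) = -995 - (-57)*(-75) = -995 - 1*4275 = -995 - 4275 = -5270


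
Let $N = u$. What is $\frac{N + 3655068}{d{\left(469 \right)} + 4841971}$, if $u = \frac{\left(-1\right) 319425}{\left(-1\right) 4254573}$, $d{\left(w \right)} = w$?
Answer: $\frac{5183584648463}{6867504826040} \approx 0.7548$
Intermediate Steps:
$u = \frac{106475}{1418191}$ ($u = - \frac{319425}{-4254573} = \left(-319425\right) \left(- \frac{1}{4254573}\right) = \frac{106475}{1418191} \approx 0.075078$)
$N = \frac{106475}{1418191} \approx 0.075078$
$\frac{N + 3655068}{d{\left(469 \right)} + 4841971} = \frac{\frac{106475}{1418191} + 3655068}{469 + 4841971} = \frac{5183584648463}{1418191 \cdot 4842440} = \frac{5183584648463}{1418191} \cdot \frac{1}{4842440} = \frac{5183584648463}{6867504826040}$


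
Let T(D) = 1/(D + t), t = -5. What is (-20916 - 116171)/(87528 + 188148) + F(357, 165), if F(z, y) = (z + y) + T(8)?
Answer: 47952559/91892 ≈ 521.84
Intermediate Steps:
T(D) = 1/(-5 + D) (T(D) = 1/(D - 5) = 1/(-5 + D))
F(z, y) = ⅓ + y + z (F(z, y) = (z + y) + 1/(-5 + 8) = (y + z) + 1/3 = (y + z) + ⅓ = ⅓ + y + z)
(-20916 - 116171)/(87528 + 188148) + F(357, 165) = (-20916 - 116171)/(87528 + 188148) + (⅓ + 165 + 357) = -137087/275676 + 1567/3 = 47952559/91892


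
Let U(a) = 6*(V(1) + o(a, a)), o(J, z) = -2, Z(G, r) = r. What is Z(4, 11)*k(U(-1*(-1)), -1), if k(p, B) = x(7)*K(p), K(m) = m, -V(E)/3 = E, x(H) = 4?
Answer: -1320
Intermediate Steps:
V(E) = -3*E
U(a) = -30 (U(a) = 6*(-3*1 - 2) = 6*(-3 - 2) = 6*(-5) = -30)
k(p, B) = 4*p
Z(4, 11)*k(U(-1*(-1)), -1) = 11*(4*(-30)) = 11*(-120) = -1320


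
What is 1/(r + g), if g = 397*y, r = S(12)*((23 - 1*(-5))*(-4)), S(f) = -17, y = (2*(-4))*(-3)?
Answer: 1/11432 ≈ 8.7474e-5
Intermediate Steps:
y = 24 (y = -8*(-3) = 24)
r = 1904 (r = -17*(23 - 1*(-5))*(-4) = -17*(23 + 5)*(-4) = -476*(-4) = -17*(-112) = 1904)
g = 9528 (g = 397*24 = 9528)
1/(r + g) = 1/(1904 + 9528) = 1/11432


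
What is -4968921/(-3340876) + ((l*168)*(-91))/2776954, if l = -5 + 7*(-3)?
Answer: 7563211583061/4638729485852 ≈ 1.6304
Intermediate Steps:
l = -26 (l = -5 - 21 = -26)
-4968921/(-3340876) + ((l*168)*(-91))/2776954 = -4968921/(-3340876) + (-26*168*(-91))/2776954 = -4968921*(-1/3340876) - 4368*(-91)*(1/2776954) = 4968921/3340876 + 397488*(1/2776954) = 4968921/3340876 + 198744/1388477 = 7563211583061/4638729485852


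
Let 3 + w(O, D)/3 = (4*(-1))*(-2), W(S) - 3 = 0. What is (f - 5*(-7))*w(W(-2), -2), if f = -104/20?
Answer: 447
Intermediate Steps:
W(S) = 3 (W(S) = 3 + 0 = 3)
w(O, D) = 15 (w(O, D) = -9 + 3*((4*(-1))*(-2)) = -9 + 3*(-4*(-2)) = -9 + 3*8 = -9 + 24 = 15)
f = -26/5 (f = -104*1/20 = -26/5 ≈ -5.2000)
(f - 5*(-7))*w(W(-2), -2) = (-26/5 - 5*(-7))*15 = (-26/5 + 35)*15 = (149/5)*15 = 447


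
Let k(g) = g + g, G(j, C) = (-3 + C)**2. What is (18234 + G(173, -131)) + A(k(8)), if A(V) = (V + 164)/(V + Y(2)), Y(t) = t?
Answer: 36200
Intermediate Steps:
k(g) = 2*g
A(V) = (164 + V)/(2 + V) (A(V) = (V + 164)/(V + 2) = (164 + V)/(2 + V))
(18234 + G(173, -131)) + A(k(8)) = (18234 + (-3 - 131)**2) + (164 + 2*8)/(2 + 2*8) = (18234 + (-134)**2) + (164 + 16)/(2 + 16) = (18234 + 17956) + 180/18 = 36190 + (1/18)*180 = 36190 + 10 = 36200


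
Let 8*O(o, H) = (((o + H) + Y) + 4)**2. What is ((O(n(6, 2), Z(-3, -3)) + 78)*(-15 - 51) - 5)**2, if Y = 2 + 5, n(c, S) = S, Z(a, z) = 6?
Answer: 1057875625/16 ≈ 6.6117e+7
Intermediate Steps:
Y = 7
O(o, H) = (11 + H + o)**2/8 (O(o, H) = (((o + H) + 7) + 4)**2/8 = (((H + o) + 7) + 4)**2/8 = ((7 + H + o) + 4)**2/8 = (11 + H + o)**2/8)
((O(n(6, 2), Z(-3, -3)) + 78)*(-15 - 51) - 5)**2 = (((11 + 6 + 2)**2/8 + 78)*(-15 - 51) - 5)**2 = (((1/8)*19**2 + 78)*(-66) - 5)**2 = (((1/8)*361 + 78)*(-66) - 5)**2 = ((361/8 + 78)*(-66) - 5)**2 = ((985/8)*(-66) - 5)**2 = (-32505/4 - 5)**2 = (-32525/4)**2 = 1057875625/16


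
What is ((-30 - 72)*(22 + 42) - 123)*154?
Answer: -1024254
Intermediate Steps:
((-30 - 72)*(22 + 42) - 123)*154 = (-102*64 - 123)*154 = (-6528 - 123)*154 = -6651*154 = -1024254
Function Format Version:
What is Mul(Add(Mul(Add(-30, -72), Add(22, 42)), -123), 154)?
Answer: -1024254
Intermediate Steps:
Mul(Add(Mul(Add(-30, -72), Add(22, 42)), -123), 154) = Mul(Add(Mul(-102, 64), -123), 154) = Mul(Add(-6528, -123), 154) = Mul(-6651, 154) = -1024254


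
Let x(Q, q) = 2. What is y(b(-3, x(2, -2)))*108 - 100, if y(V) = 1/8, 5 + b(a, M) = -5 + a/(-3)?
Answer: -173/2 ≈ -86.500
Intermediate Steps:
b(a, M) = -10 - a/3 (b(a, M) = -5 + (-5 + a/(-3)) = -5 + (-5 + a*(-⅓)) = -5 + (-5 - a/3) = -10 - a/3)
y(V) = ⅛
y(b(-3, x(2, -2)))*108 - 100 = (⅛)*108 - 100 = 27/2 - 100 = -173/2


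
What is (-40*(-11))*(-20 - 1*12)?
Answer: -14080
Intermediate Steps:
(-40*(-11))*(-20 - 1*12) = 440*(-20 - 12) = 440*(-32) = -14080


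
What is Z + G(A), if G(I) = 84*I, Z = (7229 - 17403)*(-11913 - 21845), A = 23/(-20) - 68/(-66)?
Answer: 18889963507/55 ≈ 3.4345e+8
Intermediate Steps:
A = -79/660 (A = 23*(-1/20) - 68*(-1/66) = -23/20 + 34/33 = -79/660 ≈ -0.11970)
Z = 343453892 (Z = -10174*(-33758) = 343453892)
Z + G(A) = 343453892 + 84*(-79/660) = 343453892 - 553/55 = 18889963507/55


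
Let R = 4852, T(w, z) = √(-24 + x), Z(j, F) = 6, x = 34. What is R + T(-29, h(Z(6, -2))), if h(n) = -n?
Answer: 4852 + √10 ≈ 4855.2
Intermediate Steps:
T(w, z) = √10 (T(w, z) = √(-24 + 34) = √10)
R + T(-29, h(Z(6, -2))) = 4852 + √10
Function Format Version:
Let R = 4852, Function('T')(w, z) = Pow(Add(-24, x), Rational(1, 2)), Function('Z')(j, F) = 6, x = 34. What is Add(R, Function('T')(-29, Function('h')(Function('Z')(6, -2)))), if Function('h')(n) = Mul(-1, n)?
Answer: Add(4852, Pow(10, Rational(1, 2))) ≈ 4855.2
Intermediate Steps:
Function('T')(w, z) = Pow(10, Rational(1, 2)) (Function('T')(w, z) = Pow(Add(-24, 34), Rational(1, 2)) = Pow(10, Rational(1, 2)))
Add(R, Function('T')(-29, Function('h')(Function('Z')(6, -2)))) = Add(4852, Pow(10, Rational(1, 2)))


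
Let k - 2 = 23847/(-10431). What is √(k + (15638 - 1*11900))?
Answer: √45187199787/3477 ≈ 61.137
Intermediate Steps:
k = -995/3477 (k = 2 + 23847/(-10431) = 2 + 23847*(-1/10431) = 2 - 7949/3477 = -995/3477 ≈ -0.28617)
√(k + (15638 - 1*11900)) = √(-995/3477 + (15638 - 1*11900)) = √(-995/3477 + (15638 - 11900)) = √(-995/3477 + 3738) = √(12996031/3477) = √45187199787/3477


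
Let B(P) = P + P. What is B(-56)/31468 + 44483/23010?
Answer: 349303481/181019670 ≈ 1.9296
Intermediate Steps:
B(P) = 2*P
B(-56)/31468 + 44483/23010 = (2*(-56))/31468 + 44483/23010 = -112*1/31468 + 44483*(1/23010) = -28/7867 + 44483/23010 = 349303481/181019670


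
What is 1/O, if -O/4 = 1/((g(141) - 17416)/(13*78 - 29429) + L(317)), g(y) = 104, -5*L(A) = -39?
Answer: -238949/113660 ≈ -2.1023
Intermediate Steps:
L(A) = 39/5 (L(A) = -1/5*(-39) = 39/5)
O = -113660/238949 (O = -4/((104 - 17416)/(13*78 - 29429) + 39/5) = -4/(-17312/(1014 - 29429) + 39/5) = -4/(-17312/(-28415) + 39/5) = -4/(-17312*(-1/28415) + 39/5) = -4/(17312/28415 + 39/5) = -4/238949/28415 = -4*28415/238949 = -113660/238949 ≈ -0.47567)
1/O = 1/(-113660/238949) = -238949/113660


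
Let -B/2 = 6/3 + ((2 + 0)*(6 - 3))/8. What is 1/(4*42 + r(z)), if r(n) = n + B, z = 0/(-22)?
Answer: 2/325 ≈ 0.0061538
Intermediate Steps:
B = -11/2 (B = -2*(6/3 + ((2 + 0)*(6 - 3))/8) = -2*(6*(⅓) + (2*3)*(⅛)) = -2*(2 + 6*(⅛)) = -2*(2 + ¾) = -2*11/4 = -11/2 ≈ -5.5000)
z = 0 (z = 0*(-1/22) = 0)
r(n) = -11/2 + n (r(n) = n - 11/2 = -11/2 + n)
1/(4*42 + r(z)) = 1/(4*42 + (-11/2 + 0)) = 1/(168 - 11/2) = 1/(325/2) = 2/325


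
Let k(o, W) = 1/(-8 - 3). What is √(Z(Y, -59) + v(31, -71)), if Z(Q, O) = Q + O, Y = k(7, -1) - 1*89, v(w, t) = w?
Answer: 2*I*√3542/11 ≈ 10.821*I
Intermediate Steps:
k(o, W) = -1/11 (k(o, W) = 1/(-11) = -1/11)
Y = -980/11 (Y = -1/11 - 1*89 = -1/11 - 89 = -980/11 ≈ -89.091)
Z(Q, O) = O + Q
√(Z(Y, -59) + v(31, -71)) = √((-59 - 980/11) + 31) = √(-1629/11 + 31) = √(-1288/11) = 2*I*√3542/11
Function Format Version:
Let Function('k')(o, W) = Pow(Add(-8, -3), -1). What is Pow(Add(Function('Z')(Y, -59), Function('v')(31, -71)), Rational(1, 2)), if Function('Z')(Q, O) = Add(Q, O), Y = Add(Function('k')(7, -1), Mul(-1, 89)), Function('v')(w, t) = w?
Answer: Mul(Rational(2, 11), I, Pow(3542, Rational(1, 2))) ≈ Mul(10.821, I)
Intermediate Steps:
Function('k')(o, W) = Rational(-1, 11) (Function('k')(o, W) = Pow(-11, -1) = Rational(-1, 11))
Y = Rational(-980, 11) (Y = Add(Rational(-1, 11), Mul(-1, 89)) = Add(Rational(-1, 11), -89) = Rational(-980, 11) ≈ -89.091)
Function('Z')(Q, O) = Add(O, Q)
Pow(Add(Function('Z')(Y, -59), Function('v')(31, -71)), Rational(1, 2)) = Pow(Add(Add(-59, Rational(-980, 11)), 31), Rational(1, 2)) = Pow(Add(Rational(-1629, 11), 31), Rational(1, 2)) = Pow(Rational(-1288, 11), Rational(1, 2)) = Mul(Rational(2, 11), I, Pow(3542, Rational(1, 2)))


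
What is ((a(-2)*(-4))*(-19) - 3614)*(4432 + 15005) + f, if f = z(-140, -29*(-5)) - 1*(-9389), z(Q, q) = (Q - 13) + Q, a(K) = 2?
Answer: -67281798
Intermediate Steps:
z(Q, q) = -13 + 2*Q (z(Q, q) = (-13 + Q) + Q = -13 + 2*Q)
f = 9096 (f = (-13 + 2*(-140)) - 1*(-9389) = (-13 - 280) + 9389 = -293 + 9389 = 9096)
((a(-2)*(-4))*(-19) - 3614)*(4432 + 15005) + f = ((2*(-4))*(-19) - 3614)*(4432 + 15005) + 9096 = (-8*(-19) - 3614)*19437 + 9096 = (152 - 3614)*19437 + 9096 = -3462*19437 + 9096 = -67290894 + 9096 = -67281798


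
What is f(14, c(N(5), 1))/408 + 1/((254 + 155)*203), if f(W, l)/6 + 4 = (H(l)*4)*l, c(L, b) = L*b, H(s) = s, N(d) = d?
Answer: 1992665/1411459 ≈ 1.4118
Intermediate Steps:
f(W, l) = -24 + 24*l² (f(W, l) = -24 + 6*((l*4)*l) = -24 + 6*((4*l)*l) = -24 + 6*(4*l²) = -24 + 24*l²)
f(14, c(N(5), 1))/408 + 1/((254 + 155)*203) = (-24 + 24*(5*1)²)/408 + 1/((254 + 155)*203) = (-24 + 24*5²)*(1/408) + (1/203)/409 = (-24 + 24*25)*(1/408) + (1/409)*(1/203) = (-24 + 600)*(1/408) + 1/83027 = 576*(1/408) + 1/83027 = 24/17 + 1/83027 = 1992665/1411459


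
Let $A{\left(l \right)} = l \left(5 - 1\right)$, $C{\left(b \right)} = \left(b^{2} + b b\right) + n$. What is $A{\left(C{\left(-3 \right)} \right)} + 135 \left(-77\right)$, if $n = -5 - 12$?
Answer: $-10391$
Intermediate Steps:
$n = -17$ ($n = -5 - 12 = -17$)
$C{\left(b \right)} = -17 + 2 b^{2}$ ($C{\left(b \right)} = \left(b^{2} + b b\right) - 17 = \left(b^{2} + b^{2}\right) - 17 = 2 b^{2} - 17 = -17 + 2 b^{2}$)
$A{\left(l \right)} = 4 l$ ($A{\left(l \right)} = l 4 = 4 l$)
$A{\left(C{\left(-3 \right)} \right)} + 135 \left(-77\right) = 4 \left(-17 + 2 \left(-3\right)^{2}\right) + 135 \left(-77\right) = 4 \left(-17 + 2 \cdot 9\right) - 10395 = 4 \left(-17 + 18\right) - 10395 = 4 \cdot 1 - 10395 = 4 - 10395 = -10391$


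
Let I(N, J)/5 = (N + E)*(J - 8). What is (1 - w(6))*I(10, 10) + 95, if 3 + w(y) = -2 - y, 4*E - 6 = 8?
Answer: 1715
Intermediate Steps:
E = 7/2 (E = 3/2 + (¼)*8 = 3/2 + 2 = 7/2 ≈ 3.5000)
w(y) = -5 - y (w(y) = -3 + (-2 - y) = -5 - y)
I(N, J) = 5*(-8 + J)*(7/2 + N) (I(N, J) = 5*((N + 7/2)*(J - 8)) = 5*((7/2 + N)*(-8 + J)) = 5*((-8 + J)*(7/2 + N)) = 5*(-8 + J)*(7/2 + N))
(1 - w(6))*I(10, 10) + 95 = (1 - (-5 - 1*6))*(-140 - 40*10 + (35/2)*10 + 5*10*10) + 95 = (1 - (-5 - 6))*(-140 - 400 + 175 + 500) + 95 = (1 - 1*(-11))*135 + 95 = (1 + 11)*135 + 95 = 12*135 + 95 = 1620 + 95 = 1715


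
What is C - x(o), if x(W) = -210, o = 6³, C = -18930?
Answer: -18720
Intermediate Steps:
o = 216
C - x(o) = -18930 - 1*(-210) = -18930 + 210 = -18720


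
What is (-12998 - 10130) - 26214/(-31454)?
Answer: -363720949/15727 ≈ -23127.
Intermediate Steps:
(-12998 - 10130) - 26214/(-31454) = -23128 - 26214*(-1/31454) = -23128 + 13107/15727 = -363720949/15727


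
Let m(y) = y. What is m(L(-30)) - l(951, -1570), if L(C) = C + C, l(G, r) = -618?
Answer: 558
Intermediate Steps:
L(C) = 2*C
m(L(-30)) - l(951, -1570) = 2*(-30) - 1*(-618) = -60 + 618 = 558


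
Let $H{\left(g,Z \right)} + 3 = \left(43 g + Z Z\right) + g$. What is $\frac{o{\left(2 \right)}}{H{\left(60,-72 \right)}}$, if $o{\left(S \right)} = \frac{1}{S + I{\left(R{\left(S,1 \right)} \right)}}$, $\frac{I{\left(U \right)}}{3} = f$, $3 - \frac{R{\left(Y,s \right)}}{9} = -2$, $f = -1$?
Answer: $- \frac{1}{7821} \approx -0.00012786$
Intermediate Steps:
$R{\left(Y,s \right)} = 45$ ($R{\left(Y,s \right)} = 27 - -18 = 27 + 18 = 45$)
$H{\left(g,Z \right)} = -3 + Z^{2} + 44 g$ ($H{\left(g,Z \right)} = -3 + \left(\left(43 g + Z Z\right) + g\right) = -3 + \left(\left(43 g + Z^{2}\right) + g\right) = -3 + \left(\left(Z^{2} + 43 g\right) + g\right) = -3 + \left(Z^{2} + 44 g\right) = -3 + Z^{2} + 44 g$)
$I{\left(U \right)} = -3$ ($I{\left(U \right)} = 3 \left(-1\right) = -3$)
$o{\left(S \right)} = \frac{1}{-3 + S}$ ($o{\left(S \right)} = \frac{1}{S - 3} = \frac{1}{-3 + S}$)
$\frac{o{\left(2 \right)}}{H{\left(60,-72 \right)}} = \frac{1}{\left(-3 + 2\right) \left(-3 + \left(-72\right)^{2} + 44 \cdot 60\right)} = \frac{1}{\left(-1\right) \left(-3 + 5184 + 2640\right)} = - \frac{1}{7821}$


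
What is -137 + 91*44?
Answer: 3867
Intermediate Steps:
-137 + 91*44 = -137 + 4004 = 3867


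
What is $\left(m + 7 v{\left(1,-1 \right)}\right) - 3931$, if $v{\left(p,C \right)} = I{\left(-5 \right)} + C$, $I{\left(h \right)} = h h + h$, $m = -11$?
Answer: $-3809$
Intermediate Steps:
$I{\left(h \right)} = h + h^{2}$ ($I{\left(h \right)} = h^{2} + h = h + h^{2}$)
$v{\left(p,C \right)} = 20 + C$ ($v{\left(p,C \right)} = - 5 \left(1 - 5\right) + C = \left(-5\right) \left(-4\right) + C = 20 + C$)
$\left(m + 7 v{\left(1,-1 \right)}\right) - 3931 = \left(-11 + 7 \left(20 - 1\right)\right) - 3931 = \left(-11 + 7 \cdot 19\right) - 3931 = \left(-11 + 133\right) - 3931 = 122 - 3931 = -3809$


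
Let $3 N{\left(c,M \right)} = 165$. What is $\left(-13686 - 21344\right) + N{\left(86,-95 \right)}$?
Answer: $-34975$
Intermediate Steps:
$N{\left(c,M \right)} = 55$ ($N{\left(c,M \right)} = \frac{1}{3} \cdot 165 = 55$)
$\left(-13686 - 21344\right) + N{\left(86,-95 \right)} = \left(-13686 - 21344\right) + 55 = -35030 + 55 = -34975$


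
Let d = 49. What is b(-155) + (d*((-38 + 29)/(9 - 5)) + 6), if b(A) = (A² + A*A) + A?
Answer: 191163/4 ≈ 47791.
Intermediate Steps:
b(A) = A + 2*A² (b(A) = (A² + A²) + A = 2*A² + A = A + 2*A²)
b(-155) + (d*((-38 + 29)/(9 - 5)) + 6) = -155*(1 + 2*(-155)) + (49*((-38 + 29)/(9 - 5)) + 6) = -155*(1 - 310) + (49*(-9/4) + 6) = -155*(-309) + (49*(-9*¼) + 6) = 47895 + (49*(-9/4) + 6) = 47895 + (-441/4 + 6) = 47895 - 417/4 = 191163/4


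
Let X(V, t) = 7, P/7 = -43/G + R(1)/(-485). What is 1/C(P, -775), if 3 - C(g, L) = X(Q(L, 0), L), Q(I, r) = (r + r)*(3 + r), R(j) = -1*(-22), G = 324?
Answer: -¼ ≈ -0.25000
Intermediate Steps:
R(j) = 22
P = -195881/157140 (P = 7*(-43/324 + 22/(-485)) = 7*(-43*1/324 + 22*(-1/485)) = 7*(-43/324 - 22/485) = 7*(-27983/157140) = -195881/157140 ≈ -1.2465)
Q(I, r) = 2*r*(3 + r) (Q(I, r) = (2*r)*(3 + r) = 2*r*(3 + r))
C(g, L) = -4 (C(g, L) = 3 - 1*7 = 3 - 7 = -4)
1/C(P, -775) = 1/(-4) = -¼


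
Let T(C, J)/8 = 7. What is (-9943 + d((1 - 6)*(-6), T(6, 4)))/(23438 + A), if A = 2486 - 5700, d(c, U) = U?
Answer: -9887/20224 ≈ -0.48887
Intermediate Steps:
T(C, J) = 56 (T(C, J) = 8*7 = 56)
A = -3214
(-9943 + d((1 - 6)*(-6), T(6, 4)))/(23438 + A) = (-9943 + 56)/(23438 - 3214) = -9887/20224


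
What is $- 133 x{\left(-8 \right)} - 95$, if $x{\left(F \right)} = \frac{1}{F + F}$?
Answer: $- \frac{1387}{16} \approx -86.688$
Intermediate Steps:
$x{\left(F \right)} = \frac{1}{2 F}$
$- 133 x{\left(-8 \right)} - 95 = - 133 \frac{1}{2 \left(-8\right)} - 95 = - 133 \cdot \frac{1}{2} \left(- \frac{1}{8}\right) - 95 = \left(-133\right) \left(- \frac{1}{16}\right) - 95 = \frac{133}{16} - 95 = - \frac{1387}{16}$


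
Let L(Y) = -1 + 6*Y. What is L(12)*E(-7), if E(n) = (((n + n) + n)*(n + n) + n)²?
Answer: 5848199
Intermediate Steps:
E(n) = (n + 6*n²)² (E(n) = ((2*n + n)*(2*n) + n)² = ((3*n)*(2*n) + n)² = (6*n² + n)² = (n + 6*n²)²)
L(12)*E(-7) = (-1 + 6*12)*((-7)²*(1 + 6*(-7))²) = (-1 + 72)*(49*(1 - 42)²) = 71*(49*(-41)²) = 71*(49*1681) = 71*82369 = 5848199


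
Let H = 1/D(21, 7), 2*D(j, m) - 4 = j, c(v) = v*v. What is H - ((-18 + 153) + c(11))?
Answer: -6398/25 ≈ -255.92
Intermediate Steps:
c(v) = v²
D(j, m) = 2 + j/2
H = 2/25 (H = 1/(2 + (½)*21) = 1/(2 + 21/2) = 1/(25/2) = 2/25 ≈ 0.080000)
H - ((-18 + 153) + c(11)) = 2/25 - ((-18 + 153) + 11²) = 2/25 - (135 + 121) = 2/25 - 1*256 = 2/25 - 256 = -6398/25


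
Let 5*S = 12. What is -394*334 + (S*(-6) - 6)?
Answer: -658082/5 ≈ -1.3162e+5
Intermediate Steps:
S = 12/5 (S = (⅕)*12 = 12/5 ≈ 2.4000)
-394*334 + (S*(-6) - 6) = -394*334 + ((12/5)*(-6) - 6) = -131596 + (-72/5 - 6) = -131596 - 102/5 = -658082/5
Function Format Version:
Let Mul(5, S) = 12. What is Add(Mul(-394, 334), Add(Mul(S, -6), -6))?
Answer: Rational(-658082, 5) ≈ -1.3162e+5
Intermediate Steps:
S = Rational(12, 5) (S = Mul(Rational(1, 5), 12) = Rational(12, 5) ≈ 2.4000)
Add(Mul(-394, 334), Add(Mul(S, -6), -6)) = Add(Mul(-394, 334), Add(Mul(Rational(12, 5), -6), -6)) = Add(-131596, Add(Rational(-72, 5), -6)) = Add(-131596, Rational(-102, 5)) = Rational(-658082, 5)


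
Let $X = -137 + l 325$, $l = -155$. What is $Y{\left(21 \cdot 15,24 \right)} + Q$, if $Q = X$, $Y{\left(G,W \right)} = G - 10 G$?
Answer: $-53347$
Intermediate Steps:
$X = -50512$ ($X = -137 - 50375 = -50512$)
$Y{\left(G,W \right)} = - 9 G$ ($Y{\left(G,W \right)} = G - 10 G = - 9 G$)
$Q = -50512$
$Y{\left(21 \cdot 15,24 \right)} + Q = - 9 \cdot 21 \cdot 15 - 50512 = \left(-9\right) 315 - 50512 = -2835 - 50512 = -53347$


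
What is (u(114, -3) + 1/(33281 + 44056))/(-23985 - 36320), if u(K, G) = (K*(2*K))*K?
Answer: -229156336657/4663807785 ≈ -49.135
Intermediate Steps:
u(K, G) = 2*K**3 (u(K, G) = (2*K**2)*K = 2*K**3)
(u(114, -3) + 1/(33281 + 44056))/(-23985 - 36320) = (2*114**3 + 1/(33281 + 44056))/(-23985 - 36320) = (2*1481544 + 1/77337)/(-60305) = (2963088 + 1/77337)*(-1/60305) = (229156336657/77337)*(-1/60305) = -229156336657/4663807785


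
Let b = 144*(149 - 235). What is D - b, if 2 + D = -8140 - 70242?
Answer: -66000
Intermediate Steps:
D = -78384 (D = -2 + (-8140 - 70242) = -2 - 78382 = -78384)
b = -12384 (b = 144*(-86) = -12384)
D - b = -78384 - 1*(-12384) = -78384 + 12384 = -66000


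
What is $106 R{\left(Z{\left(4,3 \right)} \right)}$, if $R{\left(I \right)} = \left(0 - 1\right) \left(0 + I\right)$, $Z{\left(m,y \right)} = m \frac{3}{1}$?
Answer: $-1272$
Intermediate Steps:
$Z{\left(m,y \right)} = 3 m$ ($Z{\left(m,y \right)} = m 3 \cdot 1 = m 3 = 3 m$)
$R{\left(I \right)} = - I$
$106 R{\left(Z{\left(4,3 \right)} \right)} = 106 \left(- 3 \cdot 4\right) = 106 \left(\left(-1\right) 12\right) = 106 \left(-12\right) = -1272$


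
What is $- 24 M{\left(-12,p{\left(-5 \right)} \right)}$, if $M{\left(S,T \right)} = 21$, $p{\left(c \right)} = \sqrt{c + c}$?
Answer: $-504$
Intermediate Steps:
$p{\left(c \right)} = \sqrt{2} \sqrt{c}$ ($p{\left(c \right)} = \sqrt{2 c} = \sqrt{2} \sqrt{c}$)
$- 24 M{\left(-12,p{\left(-5 \right)} \right)} = \left(-24\right) 21 = -504$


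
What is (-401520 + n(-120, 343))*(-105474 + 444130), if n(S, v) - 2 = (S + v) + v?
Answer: -135784800512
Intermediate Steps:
n(S, v) = 2 + S + 2*v (n(S, v) = 2 + ((S + v) + v) = 2 + (S + 2*v) = 2 + S + 2*v)
(-401520 + n(-120, 343))*(-105474 + 444130) = (-401520 + (2 - 120 + 2*343))*(-105474 + 444130) = (-401520 + (2 - 120 + 686))*338656 = (-401520 + 568)*338656 = -400952*338656 = -135784800512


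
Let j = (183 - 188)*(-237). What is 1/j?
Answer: 1/1185 ≈ 0.00084388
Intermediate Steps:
j = 1185 (j = -5*(-237) = 1185)
1/j = 1/1185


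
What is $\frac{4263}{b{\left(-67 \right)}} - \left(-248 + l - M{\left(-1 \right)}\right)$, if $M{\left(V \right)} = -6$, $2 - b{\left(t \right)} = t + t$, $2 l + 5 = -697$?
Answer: $\frac{84911}{136} \approx 624.35$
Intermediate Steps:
$l = -351$ ($l = - \frac{5}{2} + \frac{1}{2} \left(-697\right) = - \frac{5}{2} - \frac{697}{2} = -351$)
$b{\left(t \right)} = 2 - 2 t$ ($b{\left(t \right)} = 2 - \left(t + t\right) = 2 - 2 t$)
$\frac{4263}{b{\left(-67 \right)}} - \left(-248 + l - M{\left(-1 \right)}\right) = \frac{4263}{2 - -134} - \left(-345 - 248\right) = \frac{4263}{2 + 134} - -593 = \frac{4263}{136} - -593 = 4263 \cdot \frac{1}{136} + \left(-6 + 599\right) = \frac{4263}{136} + 593 = \frac{84911}{136}$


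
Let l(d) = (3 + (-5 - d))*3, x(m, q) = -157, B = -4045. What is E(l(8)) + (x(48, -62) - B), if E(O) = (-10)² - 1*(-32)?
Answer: 4020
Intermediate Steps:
l(d) = -6 - 3*d (l(d) = (-2 - d)*3 = -6 - 3*d)
E(O) = 132 (E(O) = 100 + 32 = 132)
E(l(8)) + (x(48, -62) - B) = 132 + (-157 - 1*(-4045)) = 132 + (-157 + 4045) = 132 + 3888 = 4020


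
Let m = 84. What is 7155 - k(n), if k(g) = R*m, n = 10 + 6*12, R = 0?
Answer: 7155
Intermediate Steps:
n = 82 (n = 10 + 72 = 82)
k(g) = 0 (k(g) = 0*84 = 0)
7155 - k(n) = 7155 - 1*0 = 7155 + 0 = 7155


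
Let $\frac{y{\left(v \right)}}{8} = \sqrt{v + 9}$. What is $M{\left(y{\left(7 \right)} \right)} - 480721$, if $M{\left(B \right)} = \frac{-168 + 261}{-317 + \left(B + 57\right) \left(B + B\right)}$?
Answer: $- \frac{861932722}{1793} \approx -4.8072 \cdot 10^{5}$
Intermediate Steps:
$y{\left(v \right)} = 8 \sqrt{9 + v}$ ($y{\left(v \right)} = 8 \sqrt{v + 9} = 8 \sqrt{9 + v}$)
$M{\left(B \right)} = \frac{93}{-317 + 2 B \left(57 + B\right)}$ ($M{\left(B \right)} = \frac{93}{-317 + \left(57 + B\right) 2 B} = \frac{93}{-317 + 2 B \left(57 + B\right)}$)
$M{\left(y{\left(7 \right)} \right)} - 480721 = \frac{93}{-317 + 2 \left(8 \sqrt{9 + 7}\right)^{2} + 114 \cdot 8 \sqrt{9 + 7}} - 480721 = \frac{93}{-317 + 2 \left(8 \sqrt{16}\right)^{2} + 114 \cdot 8 \sqrt{16}} - 480721 = \frac{93}{-317 + 2 \left(8 \cdot 4\right)^{2} + 114 \cdot 8 \cdot 4} - 480721 = \frac{93}{-317 + 2 \cdot 32^{2} + 114 \cdot 32} - 480721 = \frac{93}{-317 + 2 \cdot 1024 + 3648} - 480721 = \frac{93}{-317 + 2048 + 3648} - 480721 = \frac{93}{5379} - 480721 = 93 \cdot \frac{1}{5379} - 480721 = \frac{31}{1793} - 480721 = - \frac{861932722}{1793}$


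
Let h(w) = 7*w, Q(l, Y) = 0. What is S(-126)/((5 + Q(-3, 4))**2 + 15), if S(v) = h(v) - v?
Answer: -189/10 ≈ -18.900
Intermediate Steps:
S(v) = 6*v (S(v) = 7*v - v = 6*v)
S(-126)/((5 + Q(-3, 4))**2 + 15) = (6*(-126))/((5 + 0)**2 + 15) = -756/(5**2 + 15) = -756/(25 + 15) = -756/40 = -756*1/40 = -189/10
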